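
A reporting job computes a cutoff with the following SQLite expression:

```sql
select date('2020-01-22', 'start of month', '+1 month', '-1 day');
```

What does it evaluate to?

2020-01-31

`start of month` rewinds 2020-01-22 to 2020-01-01.
Adding +1 month to 2020-01-01 gives 2020-02-01.
Going back 1 day from 2020-02-01 reaches 2020-01-31 (last day of January, 31 days).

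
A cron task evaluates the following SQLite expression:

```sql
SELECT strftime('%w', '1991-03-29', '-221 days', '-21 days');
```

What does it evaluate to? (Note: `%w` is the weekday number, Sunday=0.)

1

First apply '-221 days', '-21 days': 1991-03-29 → 1990-07-30.
1990-07-30 is a Monday; with Sunday=0 that is 1.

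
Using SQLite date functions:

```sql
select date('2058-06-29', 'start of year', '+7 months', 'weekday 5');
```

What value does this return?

`start of year` rewinds 2058-06-29 to 2058-01-01.
Adding +7 months to 2058-01-01 gives 2058-08-01.
`weekday 5` advances to the next Friday; 2058-08-01 is a Thursday, so it moves forward to 2058-08-02.

2058-08-02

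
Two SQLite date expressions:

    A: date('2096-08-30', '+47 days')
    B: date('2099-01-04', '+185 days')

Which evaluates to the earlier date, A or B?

A = 2096-10-16.
B = 2099-07-08.
A is earlier.

A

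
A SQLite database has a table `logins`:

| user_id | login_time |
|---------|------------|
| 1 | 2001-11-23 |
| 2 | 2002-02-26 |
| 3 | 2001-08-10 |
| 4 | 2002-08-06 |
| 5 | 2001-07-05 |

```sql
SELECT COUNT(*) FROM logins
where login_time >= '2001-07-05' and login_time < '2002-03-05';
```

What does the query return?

4

Rows in [2001-07-05, 2002-03-05): 2001-11-23, 2002-02-26, 2001-08-10, 2001-07-05 → 4 rows.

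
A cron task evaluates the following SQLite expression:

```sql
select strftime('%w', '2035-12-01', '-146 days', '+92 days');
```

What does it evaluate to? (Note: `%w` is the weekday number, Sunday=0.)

First apply '-146 days', '+92 days': 2035-12-01 → 2035-10-08.
2035-10-08 is a Monday; with Sunday=0 that is 1.

1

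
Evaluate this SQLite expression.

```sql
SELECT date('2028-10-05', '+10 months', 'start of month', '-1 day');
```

2029-07-31

Adding +10 months to 2028-10-05 gives 2029-08-05.
`start of month` rewinds 2029-08-05 to 2029-08-01.
Going back 1 day from 2029-08-01 reaches 2029-07-31 (last day of July, 31 days).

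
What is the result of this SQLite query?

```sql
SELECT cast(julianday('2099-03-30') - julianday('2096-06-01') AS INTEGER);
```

1032

29 days remain in June 2096 after the 1st (30 − 1).
Full months from July 2096 through February 2099 contribute their day counts.
Then 30 days into March 2099.
Total: 29 + 31 + 31 + 30 + 31 + 30 + 31 + 31 + 28 + 31 + 30 + 31 + 30 + 31 + 31 + 30 + 31 + 30 + 31 + 31 + 28 + 31 + 30 + 31 + 30 + 31 + 31 + 30 + 31 + 30 + 31 + 31 + 28 + 30 = 1032.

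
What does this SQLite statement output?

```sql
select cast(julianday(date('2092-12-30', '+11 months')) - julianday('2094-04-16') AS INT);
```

-137

Adding +11 months to 2092-12-30 gives 2093-11-30.
0 days remain in November 2093 after the 30th (30 − 30).
December 2093: 31 days.
January 2094: 31 days.
February 2094: 28 days.
March 2094: 31 days.
Then 16 days into April 2094.
Total: 0 + 31 + 31 + 28 + 31 + 16 = 137.
The subtraction is earlier − later, so the result is −137 → -137.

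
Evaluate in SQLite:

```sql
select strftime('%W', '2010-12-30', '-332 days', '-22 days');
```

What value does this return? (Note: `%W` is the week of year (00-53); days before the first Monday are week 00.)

01

First apply '-332 days', '-22 days': 2010-12-30 → 2010-01-10.
2010-01-10 is a Sunday. SQLite's %W counts Mondays since the year started; the result is 01.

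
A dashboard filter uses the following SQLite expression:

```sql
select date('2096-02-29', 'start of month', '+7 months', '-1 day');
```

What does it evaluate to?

`start of month` rewinds 2096-02-29 to 2096-02-01.
Adding +7 months to 2096-02-01 gives 2096-09-01.
Going back 1 day from 2096-09-01 reaches 2096-08-31 (last day of August, 31 days).

2096-08-31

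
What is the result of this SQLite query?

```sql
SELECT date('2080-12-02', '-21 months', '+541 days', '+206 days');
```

Adding -21 months to 2080-12-02 gives 2079-03-02.
Applying '+541 days' to 2079-03-02: counting 541 days forward gives 2080-08-24.
Applying '+206 days' to 2080-08-24: counting 206 days forward gives 2081-03-18.

2081-03-18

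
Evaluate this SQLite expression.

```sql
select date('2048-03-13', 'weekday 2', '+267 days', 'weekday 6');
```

`weekday 2` advances to the next Tuesday; 2048-03-13 is a Friday, so it moves forward to 2048-03-17.
Applying '+267 days' to 2048-03-17: counting 267 days forward gives 2048-12-09.
`weekday 6` advances to the next Saturday; 2048-12-09 is a Wednesday, so it moves forward to 2048-12-12.

2048-12-12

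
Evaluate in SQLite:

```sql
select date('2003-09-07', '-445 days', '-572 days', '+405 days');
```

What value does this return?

2002-01-03

Applying '-445 days' to 2003-09-07: counting 445 days back gives 2002-06-19.
Applying '-572 days' to 2002-06-19: counting 572 days back gives 2000-11-24.
Applying '+405 days' to 2000-11-24: counting 405 days forward gives 2002-01-03.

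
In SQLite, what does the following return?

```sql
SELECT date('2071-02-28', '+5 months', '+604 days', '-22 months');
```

Adding +5 months to 2071-02-28 gives 2071-07-28.
Applying '+604 days' to 2071-07-28: counting 604 days forward gives 2073-03-23.
Adding -22 months to 2073-03-23 gives 2071-05-23.

2071-05-23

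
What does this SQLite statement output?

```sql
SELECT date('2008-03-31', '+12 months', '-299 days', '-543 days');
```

Adding +12 months to 2008-03-31 gives 2009-03-31.
Applying '-299 days' to 2009-03-31: counting 299 days back gives 2008-06-05.
Applying '-543 days' to 2008-06-05: counting 543 days back gives 2006-12-10.

2006-12-10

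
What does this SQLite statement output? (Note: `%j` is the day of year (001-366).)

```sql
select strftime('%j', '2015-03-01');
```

Day-of-year for 2015-03-01: days since 2015-01-01 inclusive = 60, zero-padded to 060.

060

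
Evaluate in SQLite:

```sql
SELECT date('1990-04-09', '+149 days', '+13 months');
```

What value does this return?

Applying '+149 days' to 1990-04-09: counting 149 days forward gives 1990-09-05.
Adding +13 months to 1990-09-05 gives 1991-10-05.

1991-10-05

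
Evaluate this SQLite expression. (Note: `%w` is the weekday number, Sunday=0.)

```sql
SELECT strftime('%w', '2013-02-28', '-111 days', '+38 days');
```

1

First apply '-111 days', '+38 days': 2013-02-28 → 2012-12-17.
2012-12-17 is a Monday; with Sunday=0 that is 1.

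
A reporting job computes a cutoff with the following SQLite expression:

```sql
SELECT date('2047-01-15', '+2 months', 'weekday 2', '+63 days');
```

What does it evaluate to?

2047-05-21

Adding +2 months to 2047-01-15 gives 2047-03-15.
`weekday 2` advances to the next Tuesday; 2047-03-15 is a Friday, so it moves forward to 2047-03-19.
Applying '+63 days' to 2047-03-19: counting 63 days forward gives 2047-05-21.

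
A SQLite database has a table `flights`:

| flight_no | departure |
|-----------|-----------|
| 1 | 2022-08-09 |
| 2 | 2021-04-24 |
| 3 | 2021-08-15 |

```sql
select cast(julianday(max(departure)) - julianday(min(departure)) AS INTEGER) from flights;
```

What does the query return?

472

MIN = 2021-04-24, MAX = 2022-08-09.
6 days remain in April 2021 after the 24th (30 − 24).
Full months from May 2021 through July 2022 contribute their day counts.
Then 9 days into August 2022.
Total: 6 + 31 + 30 + 31 + 31 + 30 + 31 + 30 + 31 + 31 + 28 + 31 + 30 + 31 + 30 + 31 + 9 = 472.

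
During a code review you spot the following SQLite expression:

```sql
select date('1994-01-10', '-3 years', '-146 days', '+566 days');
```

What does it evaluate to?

1992-03-05

Adding -3 years to 1994-01-10 gives 1991-01-10.
Applying '-146 days' to 1991-01-10: counting 146 days back gives 1990-08-17.
Applying '+566 days' to 1990-08-17: counting 566 days forward gives 1992-03-05.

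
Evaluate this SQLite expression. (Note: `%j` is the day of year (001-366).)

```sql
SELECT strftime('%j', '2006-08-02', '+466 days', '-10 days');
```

First apply '+466 days', '-10 days': 2006-08-02 → 2007-11-01.
Day-of-year for 2007-11-01: days since 2007-01-01 inclusive = 305, zero-padded to 305.

305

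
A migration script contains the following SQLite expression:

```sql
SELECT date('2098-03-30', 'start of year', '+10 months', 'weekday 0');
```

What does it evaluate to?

`start of year` rewinds 2098-03-30 to 2098-01-01.
Adding +10 months to 2098-01-01 gives 2098-11-01.
`weekday 0` advances to the next Sunday; 2098-11-01 is a Saturday, so it moves forward to 2098-11-02.

2098-11-02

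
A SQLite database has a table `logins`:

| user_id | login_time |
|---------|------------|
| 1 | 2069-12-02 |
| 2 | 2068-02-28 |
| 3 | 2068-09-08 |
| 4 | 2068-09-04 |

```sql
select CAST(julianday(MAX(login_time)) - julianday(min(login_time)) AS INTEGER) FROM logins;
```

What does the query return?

MIN = 2068-02-28, MAX = 2069-12-02.
1 day remains in February 2068 after the 28th (29 − 28).
Full months from March 2068 through November 2069 contribute their day counts.
Then 2 days into December 2069.
Total: 1 + 31 + 30 + 31 + 30 + 31 + 31 + 30 + 31 + 30 + 31 + 31 + 28 + 31 + 30 + 31 + 30 + 31 + 31 + 30 + 31 + 30 + 2 = 643.

643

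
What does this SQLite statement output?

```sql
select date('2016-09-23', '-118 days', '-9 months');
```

Applying '-118 days' to 2016-09-23: counting 118 days back gives 2016-05-28.
Adding -9 months to 2016-05-28 gives 2015-08-28.

2015-08-28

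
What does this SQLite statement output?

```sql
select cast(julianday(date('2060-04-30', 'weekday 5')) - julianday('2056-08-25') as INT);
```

`weekday 5` advances to the next Friday; 2060-04-30 is already a Friday, so it stays at 2060-04-30.
6 days remain in August 2056 after the 25th (31 − 25).
Full months from September 2056 through March 2060 contribute their day counts.
Then 30 days into April 2060.
Total: 6 + 30 + 31 + 30 + 31 + 31 + 28 + 31 + 30 + 31 + 30 + 31 + 31 + 30 + 31 + 30 + 31 + 31 + 28 + 31 + 30 + 31 + 30 + 31 + 31 + 30 + 31 + 30 + 31 + 31 + 28 + 31 + 30 + 31 + 30 + 31 + 31 + 30 + 31 + 30 + 31 + 31 + 29 + 31 + 30 = 1344.

1344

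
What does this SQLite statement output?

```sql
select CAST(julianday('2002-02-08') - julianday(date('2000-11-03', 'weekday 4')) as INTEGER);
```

456

`weekday 4` advances to the next Thursday; 2000-11-03 is a Friday, so it moves forward to 2000-11-09.
21 days remain in November 2000 after the 9th (30 − 9).
Full months from December 2000 through January 2002 contribute their day counts.
Then 8 days into February 2002.
Total: 21 + 31 + 31 + 28 + 31 + 30 + 31 + 30 + 31 + 31 + 30 + 31 + 30 + 31 + 31 + 8 = 456.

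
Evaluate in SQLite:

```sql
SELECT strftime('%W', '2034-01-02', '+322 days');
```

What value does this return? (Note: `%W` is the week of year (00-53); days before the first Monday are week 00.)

First apply '+322 days': 2034-01-02 → 2034-11-20.
2034-11-20 is a Monday. SQLite's %W counts Mondays since the year started; the result is 47.

47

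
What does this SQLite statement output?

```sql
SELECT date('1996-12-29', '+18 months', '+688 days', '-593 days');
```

1998-10-02

Adding +18 months to 1996-12-29 gives 1998-06-29.
Applying '+688 days' to 1998-06-29: counting 688 days forward gives 2000-05-17.
Applying '-593 days' to 2000-05-17: counting 593 days back gives 1998-10-02.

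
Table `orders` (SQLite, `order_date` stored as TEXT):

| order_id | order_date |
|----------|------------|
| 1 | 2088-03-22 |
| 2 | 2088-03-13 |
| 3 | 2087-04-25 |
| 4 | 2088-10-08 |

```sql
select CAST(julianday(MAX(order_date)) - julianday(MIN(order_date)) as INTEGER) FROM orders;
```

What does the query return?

532

MIN = 2087-04-25, MAX = 2088-10-08.
5 days remain in April 2087 after the 25th (30 − 25).
Full months from May 2087 through September 2088 contribute their day counts.
Then 8 days into October 2088.
Total: 5 + 31 + 30 + 31 + 31 + 30 + 31 + 30 + 31 + 31 + 29 + 31 + 30 + 31 + 30 + 31 + 31 + 30 + 8 = 532.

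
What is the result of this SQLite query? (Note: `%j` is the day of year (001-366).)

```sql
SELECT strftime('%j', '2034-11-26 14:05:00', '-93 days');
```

237

First apply '-93 days': 2034-11-26 14:05:00 → 2034-08-25 14:05:00.
Day-of-year for 2034-08-25: days since 2034-01-01 inclusive = 237, zero-padded to 237.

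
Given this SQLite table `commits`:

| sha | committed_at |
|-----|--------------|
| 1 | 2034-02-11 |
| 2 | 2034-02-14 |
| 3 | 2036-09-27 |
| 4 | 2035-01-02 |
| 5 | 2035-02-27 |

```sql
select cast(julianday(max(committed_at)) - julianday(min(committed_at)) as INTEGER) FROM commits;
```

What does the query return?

MIN = 2034-02-11, MAX = 2036-09-27.
17 days remain in February 2034 after the 11th (28 − 11).
Full months from March 2034 through August 2036 contribute their day counts.
Then 27 days into September 2036.
Total: 17 + 31 + 30 + 31 + 30 + 31 + 31 + 30 + 31 + 30 + 31 + 31 + 28 + 31 + 30 + 31 + 30 + 31 + 31 + 30 + 31 + 30 + 31 + 31 + 29 + 31 + 30 + 31 + 30 + 31 + 31 + 27 = 959.

959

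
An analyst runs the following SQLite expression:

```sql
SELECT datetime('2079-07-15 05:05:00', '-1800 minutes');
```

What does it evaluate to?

2079-07-13 23:05:00

1800 minutes = 30h 0m; -1800 minutes from 2079-07-15 05:05:00 is 2079-07-13 23:05:00 (crosses midnight).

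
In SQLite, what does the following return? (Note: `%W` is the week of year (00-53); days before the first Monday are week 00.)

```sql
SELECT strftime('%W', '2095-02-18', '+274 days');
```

First apply '+274 days': 2095-02-18 → 2095-11-19.
2095-11-19 is a Saturday. SQLite's %W counts Mondays since the year started; the result is 46.

46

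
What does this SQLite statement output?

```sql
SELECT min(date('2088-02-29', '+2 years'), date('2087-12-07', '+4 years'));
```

2090-03-01

date('2088-02-29', '+2 years') → 2090-03-01.
date('2087-12-07', '+4 years') → 2091-12-07.
Earlier of the two is 2090-03-01.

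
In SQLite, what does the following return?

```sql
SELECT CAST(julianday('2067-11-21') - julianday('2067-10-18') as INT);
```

13 days remain in October 2067 after the 18th (31 − 18).
Then 21 days into November 2067.
Total: 13 + 21 = 34.

34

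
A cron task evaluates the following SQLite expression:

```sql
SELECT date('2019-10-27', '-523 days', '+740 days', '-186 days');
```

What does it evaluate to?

2019-11-27

Applying '-523 days' to 2019-10-27: counting 523 days back gives 2018-05-22.
Applying '+740 days' to 2018-05-22: counting 740 days forward gives 2020-05-31.
Applying '-186 days' to 2020-05-31: counting 186 days back gives 2019-11-27.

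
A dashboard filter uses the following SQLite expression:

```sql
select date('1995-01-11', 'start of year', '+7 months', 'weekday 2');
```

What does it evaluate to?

`start of year` rewinds 1995-01-11 to 1995-01-01.
Adding +7 months to 1995-01-01 gives 1995-08-01.
`weekday 2` advances to the next Tuesday; 1995-08-01 is already a Tuesday, so it stays at 1995-08-01.

1995-08-01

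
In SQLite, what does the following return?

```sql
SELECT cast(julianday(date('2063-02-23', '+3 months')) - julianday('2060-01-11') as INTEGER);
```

1228

Adding +3 months to 2063-02-23 gives 2063-05-23.
20 days remain in January 2060 after the 11th (31 − 11).
Full months from February 2060 through April 2063 contribute their day counts.
Then 23 days into May 2063.
Total: 20 + 29 + 31 + 30 + 31 + 30 + 31 + 31 + 30 + 31 + 30 + 31 + 31 + 28 + 31 + 30 + 31 + 30 + 31 + 31 + 30 + 31 + 30 + 31 + 31 + 28 + 31 + 30 + 31 + 30 + 31 + 31 + 30 + 31 + 30 + 31 + 31 + 28 + 31 + 30 + 23 = 1228.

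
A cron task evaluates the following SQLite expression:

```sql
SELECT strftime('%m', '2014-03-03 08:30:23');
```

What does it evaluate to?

03

`%m` extracts the 2-digit month (01-12): 03.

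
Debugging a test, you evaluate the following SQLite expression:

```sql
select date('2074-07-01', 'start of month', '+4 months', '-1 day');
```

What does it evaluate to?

`start of month` rewinds 2074-07-01 to 2074-07-01.
Adding +4 months to 2074-07-01 gives 2074-11-01.
Going back 1 day from 2074-11-01 reaches 2074-10-31 (last day of October, 31 days).

2074-10-31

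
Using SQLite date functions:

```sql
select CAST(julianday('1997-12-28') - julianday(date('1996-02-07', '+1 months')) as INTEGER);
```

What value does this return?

Adding +1 month to 1996-02-07 gives 1996-03-07.
24 days remain in March 1996 after the 7th (31 − 7).
Full months from April 1996 through November 1997 contribute their day counts.
Then 28 days into December 1997.
Total: 24 + 30 + 31 + 30 + 31 + 31 + 30 + 31 + 30 + 31 + 31 + 28 + 31 + 30 + 31 + 30 + 31 + 31 + 30 + 31 + 30 + 28 = 661.

661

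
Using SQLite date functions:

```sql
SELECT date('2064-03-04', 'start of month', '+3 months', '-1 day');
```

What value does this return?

2064-05-31

`start of month` rewinds 2064-03-04 to 2064-03-01.
Adding +3 months to 2064-03-01 gives 2064-06-01.
Going back 1 day from 2064-06-01 reaches 2064-05-31 (last day of May, 31 days).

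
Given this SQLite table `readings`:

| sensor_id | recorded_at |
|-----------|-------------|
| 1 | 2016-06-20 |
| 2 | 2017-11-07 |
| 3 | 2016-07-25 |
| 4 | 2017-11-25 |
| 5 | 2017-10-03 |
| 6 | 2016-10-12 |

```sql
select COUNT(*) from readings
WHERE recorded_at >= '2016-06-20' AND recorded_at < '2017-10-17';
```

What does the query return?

Rows in [2016-06-20, 2017-10-17): 2016-06-20, 2016-07-25, 2017-10-03, 2016-10-12 → 4 rows.

4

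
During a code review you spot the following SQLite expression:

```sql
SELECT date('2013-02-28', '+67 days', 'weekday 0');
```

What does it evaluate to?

2013-05-12

Applying '+67 days' to 2013-02-28: counting 67 days forward gives 2013-05-06.
`weekday 0` advances to the next Sunday; 2013-05-06 is a Monday, so it moves forward to 2013-05-12.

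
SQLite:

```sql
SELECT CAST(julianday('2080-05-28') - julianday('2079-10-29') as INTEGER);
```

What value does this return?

212

2 days remain in October 2079 after the 29th (31 − 29).
Full months from November 2079 through April 2080 contribute their day counts.
Then 28 days into May 2080.
Total: 2 + 30 + 31 + 31 + 29 + 31 + 30 + 28 = 212.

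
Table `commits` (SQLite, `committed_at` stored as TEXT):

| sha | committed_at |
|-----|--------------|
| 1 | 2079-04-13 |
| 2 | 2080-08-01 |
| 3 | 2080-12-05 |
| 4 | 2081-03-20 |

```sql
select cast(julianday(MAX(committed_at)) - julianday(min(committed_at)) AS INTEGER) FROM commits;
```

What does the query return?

707

MIN = 2079-04-13, MAX = 2081-03-20.
17 days remain in April 2079 after the 13th (30 − 13).
Full months from May 2079 through February 2081 contribute their day counts.
Then 20 days into March 2081.
Total: 17 + 31 + 30 + 31 + 31 + 30 + 31 + 30 + 31 + 31 + 29 + 31 + 30 + 31 + 30 + 31 + 31 + 30 + 31 + 30 + 31 + 31 + 28 + 20 = 707.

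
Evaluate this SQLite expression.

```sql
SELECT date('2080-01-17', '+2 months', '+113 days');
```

2080-07-08

Adding +2 months to 2080-01-17 gives 2080-03-17.
Applying '+113 days' to 2080-03-17: counting 113 days forward gives 2080-07-08.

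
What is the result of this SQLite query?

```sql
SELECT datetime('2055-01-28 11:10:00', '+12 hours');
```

2055-01-28 23:10:00

+12 hours from 2055-01-28 11:10:00 is 2055-01-28 23:10:00.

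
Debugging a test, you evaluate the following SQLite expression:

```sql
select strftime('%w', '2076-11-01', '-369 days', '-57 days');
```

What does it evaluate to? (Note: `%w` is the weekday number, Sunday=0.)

1

First apply '-369 days', '-57 days': 2076-11-01 → 2075-09-02.
2075-09-02 is a Monday; with Sunday=0 that is 1.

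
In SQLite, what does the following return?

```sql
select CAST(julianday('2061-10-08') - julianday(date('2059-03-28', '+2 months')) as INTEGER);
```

Adding +2 months to 2059-03-28 gives 2059-05-28.
3 days remain in May 2059 after the 28th (31 − 28).
Full months from June 2059 through September 2061 contribute their day counts.
Then 8 days into October 2061.
Total: 3 + 30 + 31 + 31 + 30 + 31 + 30 + 31 + 31 + 29 + 31 + 30 + 31 + 30 + 31 + 31 + 30 + 31 + 30 + 31 + 31 + 28 + 31 + 30 + 31 + 30 + 31 + 31 + 30 + 8 = 864.

864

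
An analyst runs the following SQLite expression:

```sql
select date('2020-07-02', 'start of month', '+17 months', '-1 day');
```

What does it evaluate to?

2021-11-30

`start of month` rewinds 2020-07-02 to 2020-07-01.
Adding +17 months to 2020-07-01 gives 2021-12-01.
Going back 1 day from 2021-12-01 reaches 2021-11-30 (last day of November, 30 days).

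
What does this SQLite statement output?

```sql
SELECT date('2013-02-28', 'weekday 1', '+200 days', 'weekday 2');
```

2013-09-24

`weekday 1` advances to the next Monday; 2013-02-28 is a Thursday, so it moves forward to 2013-03-04.
Applying '+200 days' to 2013-03-04: counting 200 days forward gives 2013-09-20.
`weekday 2` advances to the next Tuesday; 2013-09-20 is a Friday, so it moves forward to 2013-09-24.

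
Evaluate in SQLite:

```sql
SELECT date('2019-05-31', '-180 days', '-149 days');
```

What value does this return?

Applying '-180 days' to 2019-05-31: counting 180 days back gives 2018-12-02.
Applying '-149 days' to 2018-12-02: counting 149 days back gives 2018-07-06.

2018-07-06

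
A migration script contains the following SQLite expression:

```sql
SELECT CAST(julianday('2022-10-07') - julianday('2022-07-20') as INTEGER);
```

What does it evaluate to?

79

11 days remain in July 2022 after the 20th (31 − 20).
August 2022: 31 days.
September 2022: 30 days.
Then 7 days into October 2022.
Total: 11 + 31 + 30 + 7 = 79.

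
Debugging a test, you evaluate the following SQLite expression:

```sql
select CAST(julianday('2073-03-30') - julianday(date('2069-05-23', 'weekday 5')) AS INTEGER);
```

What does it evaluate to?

`weekday 5` advances to the next Friday; 2069-05-23 is a Thursday, so it moves forward to 2069-05-24.
7 days remain in May 2069 after the 24th (31 − 24).
Full months from June 2069 through February 2073 contribute their day counts.
Then 30 days into March 2073.
Total: 7 + 30 + 31 + 31 + 30 + 31 + 30 + 31 + 31 + 28 + 31 + 30 + 31 + 30 + 31 + 31 + 30 + 31 + 30 + 31 + 31 + 28 + 31 + 30 + 31 + 30 + 31 + 31 + 30 + 31 + 30 + 31 + 31 + 29 + 31 + 30 + 31 + 30 + 31 + 31 + 30 + 31 + 30 + 31 + 31 + 28 + 30 = 1406.

1406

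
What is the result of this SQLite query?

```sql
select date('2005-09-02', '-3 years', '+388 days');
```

2003-09-25

Adding -3 years to 2005-09-02 gives 2002-09-02.
Applying '+388 days' to 2002-09-02: counting 388 days forward gives 2003-09-25.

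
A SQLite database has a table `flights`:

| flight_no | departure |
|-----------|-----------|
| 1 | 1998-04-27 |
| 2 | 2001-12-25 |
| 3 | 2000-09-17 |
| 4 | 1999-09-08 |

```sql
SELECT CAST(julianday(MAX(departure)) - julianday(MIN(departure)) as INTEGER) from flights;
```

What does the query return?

1338

MIN = 1998-04-27, MAX = 2001-12-25.
3 days remain in April 1998 after the 27th (30 − 27).
Full months from May 1998 through November 2001 contribute their day counts.
Then 25 days into December 2001.
Total: 3 + 31 + 30 + 31 + 31 + 30 + 31 + 30 + 31 + 31 + 28 + 31 + 30 + 31 + 30 + 31 + 31 + 30 + 31 + 30 + 31 + 31 + 29 + 31 + 30 + 31 + 30 + 31 + 31 + 30 + 31 + 30 + 31 + 31 + 28 + 31 + 30 + 31 + 30 + 31 + 31 + 30 + 31 + 30 + 25 = 1338.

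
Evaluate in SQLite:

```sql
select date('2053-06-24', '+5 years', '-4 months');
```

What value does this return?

2058-02-24

Adding +5 years to 2053-06-24 gives 2058-06-24.
Adding -4 months to 2058-06-24 gives 2058-02-24.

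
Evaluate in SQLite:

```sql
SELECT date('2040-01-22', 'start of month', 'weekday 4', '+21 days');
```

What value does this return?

`start of month` rewinds 2040-01-22 to 2040-01-01.
`weekday 4` advances to the next Thursday; 2040-01-01 is a Sunday, so it moves forward to 2040-01-05.
Advancing 21 more days within January lands on 2040-01-26.

2040-01-26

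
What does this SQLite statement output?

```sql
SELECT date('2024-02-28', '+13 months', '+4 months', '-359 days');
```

2024-08-03

Adding +13 months to 2024-02-28 gives 2025-03-28.
Adding +4 months to 2025-03-28 gives 2025-07-28.
Applying '-359 days' to 2025-07-28: counting 359 days back gives 2024-08-03.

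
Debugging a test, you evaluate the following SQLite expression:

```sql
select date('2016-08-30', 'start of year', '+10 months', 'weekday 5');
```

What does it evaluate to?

`start of year` rewinds 2016-08-30 to 2016-01-01.
Adding +10 months to 2016-01-01 gives 2016-11-01.
`weekday 5` advances to the next Friday; 2016-11-01 is a Tuesday, so it moves forward to 2016-11-04.

2016-11-04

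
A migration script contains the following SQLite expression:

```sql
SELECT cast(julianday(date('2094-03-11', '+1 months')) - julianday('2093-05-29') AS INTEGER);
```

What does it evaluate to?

317

Adding +1 month to 2094-03-11 gives 2094-04-11.
2 days remain in May 2093 after the 29th (31 − 29).
Full months from June 2093 through March 2094 contribute their day counts.
Then 11 days into April 2094.
Total: 2 + 30 + 31 + 31 + 30 + 31 + 30 + 31 + 31 + 28 + 31 + 11 = 317.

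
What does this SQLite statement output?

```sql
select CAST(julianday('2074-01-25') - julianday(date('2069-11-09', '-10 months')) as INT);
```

Adding -10 months to 2069-11-09 gives 2069-01-09.
22 days remain in January 2069 after the 9th (31 − 9).
Full months from February 2069 through December 2073 contribute their day counts.
Then 25 days into January 2074.
Total: 22 + 28 + 31 + 30 + 31 + 30 + 31 + 31 + 30 + 31 + 30 + 31 + 31 + 28 + 31 + 30 + 31 + 30 + 31 + 31 + 30 + 31 + 30 + 31 + 31 + 28 + 31 + 30 + 31 + 30 + 31 + 31 + 30 + 31 + 30 + 31 + 31 + 29 + 31 + 30 + 31 + 30 + 31 + 31 + 30 + 31 + 30 + 31 + 31 + 28 + 31 + 30 + 31 + 30 + 31 + 31 + 30 + 31 + 30 + 31 + 25 = 1842.

1842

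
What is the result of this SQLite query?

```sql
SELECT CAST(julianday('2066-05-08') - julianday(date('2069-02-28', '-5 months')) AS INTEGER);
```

Adding -5 months to 2069-02-28 gives 2068-09-28.
23 days remain in May 2066 after the 8th (31 − 8).
Full months from June 2066 through August 2068 contribute their day counts.
Then 28 days into September 2068.
Total: 23 + 30 + 31 + 31 + 30 + 31 + 30 + 31 + 31 + 28 + 31 + 30 + 31 + 30 + 31 + 31 + 30 + 31 + 30 + 31 + 31 + 29 + 31 + 30 + 31 + 30 + 31 + 31 + 28 = 874.
The subtraction is earlier − later, so the result is −874 → -874.

-874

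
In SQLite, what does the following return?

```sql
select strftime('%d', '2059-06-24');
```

24

`%d` extracts the 2-digit day of month: 24.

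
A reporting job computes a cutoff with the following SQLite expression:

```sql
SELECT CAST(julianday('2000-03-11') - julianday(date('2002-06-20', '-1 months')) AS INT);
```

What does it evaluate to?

Adding -1 month to 2002-06-20 gives 2002-05-20.
20 days remain in March 2000 after the 11th (31 − 11).
Full months from April 2000 through April 2002 contribute their day counts.
Then 20 days into May 2002.
Total: 20 + 30 + 31 + 30 + 31 + 31 + 30 + 31 + 30 + 31 + 31 + 28 + 31 + 30 + 31 + 30 + 31 + 31 + 30 + 31 + 30 + 31 + 31 + 28 + 31 + 30 + 20 = 800.
The subtraction is earlier − later, so the result is −800 → -800.

-800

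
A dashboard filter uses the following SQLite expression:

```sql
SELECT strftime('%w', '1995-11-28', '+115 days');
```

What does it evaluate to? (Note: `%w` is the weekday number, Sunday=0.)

5

First apply '+115 days': 1995-11-28 → 1996-03-22.
1996-03-22 is a Friday; with Sunday=0 that is 5.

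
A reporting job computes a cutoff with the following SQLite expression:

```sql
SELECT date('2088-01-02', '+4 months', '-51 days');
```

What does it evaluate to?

Adding +4 months to 2088-01-02 gives 2088-05-02.
Applying '-51 days' to 2088-05-02: counting 51 days back gives 2088-03-12.

2088-03-12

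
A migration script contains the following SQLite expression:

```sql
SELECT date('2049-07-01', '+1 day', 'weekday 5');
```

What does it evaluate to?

2049-07-02

Advancing 1 more day within July lands on 2049-07-02.
`weekday 5` advances to the next Friday; 2049-07-02 is already a Friday, so it stays at 2049-07-02.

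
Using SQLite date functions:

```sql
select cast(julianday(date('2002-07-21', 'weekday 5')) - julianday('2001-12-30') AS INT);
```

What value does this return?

`weekday 5` advances to the next Friday; 2002-07-21 is a Sunday, so it moves forward to 2002-07-26.
1 day remains in December 2001 after the 30th (31 − 30).
Full months from January 2002 through June 2002 contribute their day counts.
Then 26 days into July 2002.
Total: 1 + 31 + 28 + 31 + 30 + 31 + 30 + 26 = 208.

208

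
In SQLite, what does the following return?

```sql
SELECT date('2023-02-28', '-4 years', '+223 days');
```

2019-10-09

Adding -4 years to 2023-02-28 gives 2019-02-28.
Applying '+223 days' to 2019-02-28: counting 223 days forward gives 2019-10-09.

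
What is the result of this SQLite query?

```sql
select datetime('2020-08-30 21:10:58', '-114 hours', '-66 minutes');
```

-114 hours from 2020-08-30 21:10:58 is 2020-08-26 03:10:58 (crosses midnight).
66 minutes = 1h 6m; -66 minutes from 2020-08-26 03:10:58 is 2020-08-26 02:04:58.

2020-08-26 02:04:58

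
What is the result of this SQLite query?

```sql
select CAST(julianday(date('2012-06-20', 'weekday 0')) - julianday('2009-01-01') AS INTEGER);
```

`weekday 0` advances to the next Sunday; 2012-06-20 is a Wednesday, so it moves forward to 2012-06-24.
30 days remain in January 2009 after the 1st (31 − 1).
Full months from February 2009 through May 2012 contribute their day counts.
Then 24 days into June 2012.
Total: 30 + 28 + 31 + 30 + 31 + 30 + 31 + 31 + 30 + 31 + 30 + 31 + 31 + 28 + 31 + 30 + 31 + 30 + 31 + 31 + 30 + 31 + 30 + 31 + 31 + 28 + 31 + 30 + 31 + 30 + 31 + 31 + 30 + 31 + 30 + 31 + 31 + 29 + 31 + 30 + 31 + 24 = 1270.

1270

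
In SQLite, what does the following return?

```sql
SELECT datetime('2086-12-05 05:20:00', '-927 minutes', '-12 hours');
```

927 minutes = 15h 27m; -927 minutes from 2086-12-05 05:20:00 is 2086-12-04 13:53:00 (crosses midnight).
-12 hours from 2086-12-04 13:53:00 is 2086-12-04 01:53:00.

2086-12-04 01:53:00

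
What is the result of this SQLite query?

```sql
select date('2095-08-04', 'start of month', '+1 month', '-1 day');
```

`start of month` rewinds 2095-08-04 to 2095-08-01.
Adding +1 month to 2095-08-01 gives 2095-09-01.
Going back 1 day from 2095-09-01 reaches 2095-08-31 (last day of August, 31 days).

2095-08-31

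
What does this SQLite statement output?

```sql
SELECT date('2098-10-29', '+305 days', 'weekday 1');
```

2099-08-31

Applying '+305 days' to 2098-10-29: counting 305 days forward gives 2099-08-30.
`weekday 1` advances to the next Monday; 2099-08-30 is a Sunday, so it moves forward to 2099-08-31.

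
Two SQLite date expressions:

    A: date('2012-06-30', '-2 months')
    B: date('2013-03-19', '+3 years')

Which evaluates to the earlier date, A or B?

A

A = 2012-04-30.
B = 2016-03-19.
A is earlier.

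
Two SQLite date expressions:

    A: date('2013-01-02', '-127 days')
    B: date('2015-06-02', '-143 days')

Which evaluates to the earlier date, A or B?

A

A = 2012-08-28.
B = 2015-01-10.
A is earlier.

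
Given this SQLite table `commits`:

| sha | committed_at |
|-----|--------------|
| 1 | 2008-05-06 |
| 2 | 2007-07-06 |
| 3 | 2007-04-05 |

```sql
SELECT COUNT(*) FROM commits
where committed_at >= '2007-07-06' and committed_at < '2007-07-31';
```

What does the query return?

1

Rows in [2007-07-06, 2007-07-31): 2007-07-06 → 1 row.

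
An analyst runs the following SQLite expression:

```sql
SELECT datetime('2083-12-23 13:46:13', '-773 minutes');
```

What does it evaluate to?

2083-12-23 00:53:13

773 minutes = 12h 53m; -773 minutes from 2083-12-23 13:46:13 is 2083-12-23 00:53:13.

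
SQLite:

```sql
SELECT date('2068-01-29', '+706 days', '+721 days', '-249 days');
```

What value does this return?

Applying '+706 days' to 2068-01-29: counting 706 days forward gives 2070-01-04.
Applying '+721 days' to 2070-01-04: counting 721 days forward gives 2071-12-26.
Applying '-249 days' to 2071-12-26: counting 249 days back gives 2071-04-21.

2071-04-21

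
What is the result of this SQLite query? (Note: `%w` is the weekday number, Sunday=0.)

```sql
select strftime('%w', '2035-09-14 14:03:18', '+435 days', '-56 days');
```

6

First apply '+435 days', '-56 days': 2035-09-14 14:03:18 → 2036-09-27 14:03:18.
2036-09-27 is a Saturday; with Sunday=0 that is 6.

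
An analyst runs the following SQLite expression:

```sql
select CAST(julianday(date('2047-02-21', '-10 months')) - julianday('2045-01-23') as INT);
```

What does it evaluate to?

Adding -10 months to 2047-02-21 gives 2046-04-21.
8 days remain in January 2045 after the 23rd (31 − 23).
Full months from February 2045 through March 2046 contribute their day counts.
Then 21 days into April 2046.
Total: 8 + 28 + 31 + 30 + 31 + 30 + 31 + 31 + 30 + 31 + 30 + 31 + 31 + 28 + 31 + 21 = 453.

453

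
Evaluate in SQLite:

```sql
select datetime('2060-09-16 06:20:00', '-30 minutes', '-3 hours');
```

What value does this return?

-30 minutes from 2060-09-16 06:20:00 is 2060-09-16 05:50:00.
-3 hours from 2060-09-16 05:50:00 is 2060-09-16 02:50:00.

2060-09-16 02:50:00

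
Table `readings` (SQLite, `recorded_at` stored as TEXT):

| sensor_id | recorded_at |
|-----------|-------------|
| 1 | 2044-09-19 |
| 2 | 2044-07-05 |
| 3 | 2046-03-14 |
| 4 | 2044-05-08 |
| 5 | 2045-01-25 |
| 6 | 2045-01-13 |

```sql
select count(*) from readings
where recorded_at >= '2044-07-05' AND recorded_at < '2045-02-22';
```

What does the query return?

4

Rows in [2044-07-05, 2045-02-22): 2044-09-19, 2044-07-05, 2045-01-25, 2045-01-13 → 4 rows.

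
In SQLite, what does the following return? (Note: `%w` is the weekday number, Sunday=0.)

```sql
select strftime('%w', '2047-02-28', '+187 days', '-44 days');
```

0

First apply '+187 days', '-44 days': 2047-02-28 → 2047-07-21.
2047-07-21 is a Sunday; with Sunday=0 that is 0.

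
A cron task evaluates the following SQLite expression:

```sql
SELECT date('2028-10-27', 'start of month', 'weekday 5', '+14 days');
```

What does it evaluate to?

2028-10-20

`start of month` rewinds 2028-10-27 to 2028-10-01.
`weekday 5` advances to the next Friday; 2028-10-01 is a Sunday, so it moves forward to 2028-10-06.
Advancing 14 more days within October lands on 2028-10-20.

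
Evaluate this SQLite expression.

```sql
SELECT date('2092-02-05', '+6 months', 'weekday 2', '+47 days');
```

Adding +6 months to 2092-02-05 gives 2092-08-05.
`weekday 2` advances to the next Tuesday; 2092-08-05 is already a Tuesday, so it stays at 2092-08-05.
Applying '+47 days' to 2092-08-05: counting 47 days forward gives 2092-09-21.

2092-09-21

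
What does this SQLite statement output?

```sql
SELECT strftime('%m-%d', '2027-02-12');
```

`%m-%d` extracts the month-day: 02-12.

02-12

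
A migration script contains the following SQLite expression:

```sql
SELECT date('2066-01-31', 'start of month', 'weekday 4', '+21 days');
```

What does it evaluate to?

2066-01-28

`start of month` rewinds 2066-01-31 to 2066-01-01.
`weekday 4` advances to the next Thursday; 2066-01-01 is a Friday, so it moves forward to 2066-01-07.
Advancing 21 more days within January lands on 2066-01-28.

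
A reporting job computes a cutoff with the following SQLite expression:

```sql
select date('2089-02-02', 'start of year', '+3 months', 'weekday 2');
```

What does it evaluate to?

`start of year` rewinds 2089-02-02 to 2089-01-01.
Adding +3 months to 2089-01-01 gives 2089-04-01.
`weekday 2` advances to the next Tuesday; 2089-04-01 is a Friday, so it moves forward to 2089-04-05.

2089-04-05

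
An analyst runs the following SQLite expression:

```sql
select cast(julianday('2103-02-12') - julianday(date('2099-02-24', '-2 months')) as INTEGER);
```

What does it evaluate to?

Adding -2 months to 2099-02-24 gives 2098-12-24.
7 days remain in December 2098 after the 24th (31 − 24).
Full months from January 2099 through January 2103 contribute their day counts.
Then 12 days into February 2103.
Total: 7 + 31 + 28 + 31 + 30 + 31 + 30 + 31 + 31 + 30 + 31 + 30 + 31 + 31 + 28 + 31 + 30 + 31 + 30 + 31 + 31 + 30 + 31 + 30 + 31 + 31 + 28 + 31 + 30 + 31 + 30 + 31 + 31 + 30 + 31 + 30 + 31 + 31 + 28 + 31 + 30 + 31 + 30 + 31 + 31 + 30 + 31 + 30 + 31 + 31 + 12 = 1510.

1510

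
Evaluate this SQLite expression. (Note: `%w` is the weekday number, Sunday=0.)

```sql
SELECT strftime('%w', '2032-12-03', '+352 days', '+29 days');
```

First apply '+352 days', '+29 days': 2032-12-03 → 2033-12-19.
2033-12-19 is a Monday; with Sunday=0 that is 1.

1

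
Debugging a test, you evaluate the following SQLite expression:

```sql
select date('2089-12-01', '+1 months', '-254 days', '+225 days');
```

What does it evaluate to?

Adding +1 month to 2089-12-01 gives 2090-01-01.
Applying '-254 days' to 2090-01-01: counting 254 days back gives 2089-04-22.
Applying '+225 days' to 2089-04-22: counting 225 days forward gives 2089-12-03.

2089-12-03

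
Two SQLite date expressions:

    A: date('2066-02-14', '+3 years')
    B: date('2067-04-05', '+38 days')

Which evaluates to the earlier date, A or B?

A = 2069-02-14.
B = 2067-05-13.
B is earlier.

B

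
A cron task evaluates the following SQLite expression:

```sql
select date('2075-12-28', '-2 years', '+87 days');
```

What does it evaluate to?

2074-03-25

Adding -2 years to 2075-12-28 gives 2073-12-28.
Applying '+87 days' to 2073-12-28: counting 87 days forward gives 2074-03-25.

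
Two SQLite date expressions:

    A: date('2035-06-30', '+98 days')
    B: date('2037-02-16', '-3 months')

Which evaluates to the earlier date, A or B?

A

A = 2035-10-06.
B = 2036-11-16.
A is earlier.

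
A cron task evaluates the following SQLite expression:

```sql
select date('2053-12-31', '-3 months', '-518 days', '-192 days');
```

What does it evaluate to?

2051-10-22

Adding -3 months to 2053-12-31 targets 2053-09-31. September 2053 has only 30 days, so SQLite normalizes the 1-day overflow forward to 2053-10-01.
Applying '-518 days' to 2053-10-01: counting 518 days back gives 2052-05-01.
Applying '-192 days' to 2052-05-01: counting 192 days back gives 2051-10-22.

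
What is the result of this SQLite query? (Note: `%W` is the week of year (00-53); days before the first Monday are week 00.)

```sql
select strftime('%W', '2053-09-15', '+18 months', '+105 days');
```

26

First apply '+18 months', '+105 days': 2053-09-15 → 2055-06-28.
2055-06-28 is a Monday. SQLite's %W counts Mondays since the year started; the result is 26.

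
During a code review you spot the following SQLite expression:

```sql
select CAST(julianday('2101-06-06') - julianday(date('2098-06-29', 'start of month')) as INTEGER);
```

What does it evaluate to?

`start of month` rewinds 2098-06-29 to 2098-06-01.
29 days remain in June 2098 after the 1st (30 − 1).
Full months from July 2098 through May 2101 contribute their day counts.
Then 6 days into June 2101.
Total: 29 + 31 + 31 + 30 + 31 + 30 + 31 + 31 + 28 + 31 + 30 + 31 + 30 + 31 + 31 + 30 + 31 + 30 + 31 + 31 + 28 + 31 + 30 + 31 + 30 + 31 + 31 + 30 + 31 + 30 + 31 + 31 + 28 + 31 + 30 + 31 + 6 = 1100.

1100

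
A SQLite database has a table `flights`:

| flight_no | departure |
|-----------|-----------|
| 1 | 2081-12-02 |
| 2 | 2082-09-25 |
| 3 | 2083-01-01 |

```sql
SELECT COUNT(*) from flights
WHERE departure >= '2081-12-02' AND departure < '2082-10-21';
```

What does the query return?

2

Rows in [2081-12-02, 2082-10-21): 2081-12-02, 2082-09-25 → 2 rows.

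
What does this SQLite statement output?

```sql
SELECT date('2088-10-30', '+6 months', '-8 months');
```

2088-08-30

Adding +6 months to 2088-10-30 gives 2089-04-30.
Adding -8 months to 2089-04-30 gives 2088-08-30.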